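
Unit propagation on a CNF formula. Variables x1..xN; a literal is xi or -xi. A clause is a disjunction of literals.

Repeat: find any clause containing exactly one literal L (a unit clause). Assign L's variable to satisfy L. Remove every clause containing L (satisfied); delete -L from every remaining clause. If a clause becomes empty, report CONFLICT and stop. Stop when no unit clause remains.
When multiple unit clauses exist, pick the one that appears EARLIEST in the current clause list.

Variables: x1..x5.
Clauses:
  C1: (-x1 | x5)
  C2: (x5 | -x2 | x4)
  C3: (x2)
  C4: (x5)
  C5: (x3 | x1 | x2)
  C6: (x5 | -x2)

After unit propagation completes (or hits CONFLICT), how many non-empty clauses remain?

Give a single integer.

unit clause [2] forces x2=T; simplify:
  drop -2 from [5, -2, 4] -> [5, 4]
  drop -2 from [5, -2] -> [5]
  satisfied 2 clause(s); 4 remain; assigned so far: [2]
unit clause [5] forces x5=T; simplify:
  satisfied 4 clause(s); 0 remain; assigned so far: [2, 5]

Answer: 0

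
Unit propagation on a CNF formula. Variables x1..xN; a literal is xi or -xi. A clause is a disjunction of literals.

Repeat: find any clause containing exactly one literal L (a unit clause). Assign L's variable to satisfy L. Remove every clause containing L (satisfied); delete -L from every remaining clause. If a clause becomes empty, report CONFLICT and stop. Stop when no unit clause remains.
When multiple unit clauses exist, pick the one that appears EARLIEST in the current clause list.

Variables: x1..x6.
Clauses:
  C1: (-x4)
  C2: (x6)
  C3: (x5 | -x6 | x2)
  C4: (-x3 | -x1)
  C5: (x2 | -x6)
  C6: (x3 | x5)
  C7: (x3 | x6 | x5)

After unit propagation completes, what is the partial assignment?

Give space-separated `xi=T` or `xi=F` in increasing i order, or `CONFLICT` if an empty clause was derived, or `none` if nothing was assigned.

unit clause [-4] forces x4=F; simplify:
  satisfied 1 clause(s); 6 remain; assigned so far: [4]
unit clause [6] forces x6=T; simplify:
  drop -6 from [5, -6, 2] -> [5, 2]
  drop -6 from [2, -6] -> [2]
  satisfied 2 clause(s); 4 remain; assigned so far: [4, 6]
unit clause [2] forces x2=T; simplify:
  satisfied 2 clause(s); 2 remain; assigned so far: [2, 4, 6]

Answer: x2=T x4=F x6=T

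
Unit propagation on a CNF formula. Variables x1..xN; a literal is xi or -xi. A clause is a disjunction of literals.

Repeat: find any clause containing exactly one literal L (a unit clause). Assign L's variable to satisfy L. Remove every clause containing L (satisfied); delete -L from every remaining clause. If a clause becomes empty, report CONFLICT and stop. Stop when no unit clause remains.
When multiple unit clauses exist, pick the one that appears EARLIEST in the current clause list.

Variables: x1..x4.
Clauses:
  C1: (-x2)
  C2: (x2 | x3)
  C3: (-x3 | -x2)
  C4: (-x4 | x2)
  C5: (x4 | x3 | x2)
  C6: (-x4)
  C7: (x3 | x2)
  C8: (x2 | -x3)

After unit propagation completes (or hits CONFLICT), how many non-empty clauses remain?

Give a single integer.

unit clause [-2] forces x2=F; simplify:
  drop 2 from [2, 3] -> [3]
  drop 2 from [-4, 2] -> [-4]
  drop 2 from [4, 3, 2] -> [4, 3]
  drop 2 from [3, 2] -> [3]
  drop 2 from [2, -3] -> [-3]
  satisfied 2 clause(s); 6 remain; assigned so far: [2]
unit clause [3] forces x3=T; simplify:
  drop -3 from [-3] -> [] (empty!)
  satisfied 3 clause(s); 3 remain; assigned so far: [2, 3]
CONFLICT (empty clause)

Answer: 2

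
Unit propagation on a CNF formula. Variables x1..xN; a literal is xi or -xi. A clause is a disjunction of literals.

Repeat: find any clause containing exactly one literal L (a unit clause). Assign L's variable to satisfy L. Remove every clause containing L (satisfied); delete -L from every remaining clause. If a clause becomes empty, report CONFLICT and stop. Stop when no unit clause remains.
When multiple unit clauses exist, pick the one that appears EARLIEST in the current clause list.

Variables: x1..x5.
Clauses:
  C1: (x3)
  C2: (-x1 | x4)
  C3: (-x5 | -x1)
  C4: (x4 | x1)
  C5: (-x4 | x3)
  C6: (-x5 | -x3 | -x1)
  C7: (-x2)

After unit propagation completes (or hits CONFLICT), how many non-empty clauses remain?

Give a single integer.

unit clause [3] forces x3=T; simplify:
  drop -3 from [-5, -3, -1] -> [-5, -1]
  satisfied 2 clause(s); 5 remain; assigned so far: [3]
unit clause [-2] forces x2=F; simplify:
  satisfied 1 clause(s); 4 remain; assigned so far: [2, 3]

Answer: 4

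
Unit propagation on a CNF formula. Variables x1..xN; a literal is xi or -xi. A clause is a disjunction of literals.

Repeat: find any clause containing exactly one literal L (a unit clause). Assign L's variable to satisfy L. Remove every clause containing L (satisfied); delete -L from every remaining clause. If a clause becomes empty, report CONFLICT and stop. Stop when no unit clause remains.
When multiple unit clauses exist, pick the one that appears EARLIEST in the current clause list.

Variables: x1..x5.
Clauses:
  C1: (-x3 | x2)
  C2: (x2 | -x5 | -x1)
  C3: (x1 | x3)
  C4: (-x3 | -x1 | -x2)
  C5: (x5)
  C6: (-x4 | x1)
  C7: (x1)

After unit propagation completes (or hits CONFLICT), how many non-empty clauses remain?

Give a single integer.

Answer: 0

Derivation:
unit clause [5] forces x5=T; simplify:
  drop -5 from [2, -5, -1] -> [2, -1]
  satisfied 1 clause(s); 6 remain; assigned so far: [5]
unit clause [1] forces x1=T; simplify:
  drop -1 from [2, -1] -> [2]
  drop -1 from [-3, -1, -2] -> [-3, -2]
  satisfied 3 clause(s); 3 remain; assigned so far: [1, 5]
unit clause [2] forces x2=T; simplify:
  drop -2 from [-3, -2] -> [-3]
  satisfied 2 clause(s); 1 remain; assigned so far: [1, 2, 5]
unit clause [-3] forces x3=F; simplify:
  satisfied 1 clause(s); 0 remain; assigned so far: [1, 2, 3, 5]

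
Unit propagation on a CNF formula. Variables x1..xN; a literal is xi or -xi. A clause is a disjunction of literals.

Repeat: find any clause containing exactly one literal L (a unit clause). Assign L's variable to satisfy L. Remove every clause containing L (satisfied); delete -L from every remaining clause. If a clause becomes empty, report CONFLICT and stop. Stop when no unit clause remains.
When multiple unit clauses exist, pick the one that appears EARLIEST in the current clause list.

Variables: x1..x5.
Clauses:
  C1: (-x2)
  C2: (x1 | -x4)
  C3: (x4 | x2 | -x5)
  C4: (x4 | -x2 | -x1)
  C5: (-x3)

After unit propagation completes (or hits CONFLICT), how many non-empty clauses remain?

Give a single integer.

Answer: 2

Derivation:
unit clause [-2] forces x2=F; simplify:
  drop 2 from [4, 2, -5] -> [4, -5]
  satisfied 2 clause(s); 3 remain; assigned so far: [2]
unit clause [-3] forces x3=F; simplify:
  satisfied 1 clause(s); 2 remain; assigned so far: [2, 3]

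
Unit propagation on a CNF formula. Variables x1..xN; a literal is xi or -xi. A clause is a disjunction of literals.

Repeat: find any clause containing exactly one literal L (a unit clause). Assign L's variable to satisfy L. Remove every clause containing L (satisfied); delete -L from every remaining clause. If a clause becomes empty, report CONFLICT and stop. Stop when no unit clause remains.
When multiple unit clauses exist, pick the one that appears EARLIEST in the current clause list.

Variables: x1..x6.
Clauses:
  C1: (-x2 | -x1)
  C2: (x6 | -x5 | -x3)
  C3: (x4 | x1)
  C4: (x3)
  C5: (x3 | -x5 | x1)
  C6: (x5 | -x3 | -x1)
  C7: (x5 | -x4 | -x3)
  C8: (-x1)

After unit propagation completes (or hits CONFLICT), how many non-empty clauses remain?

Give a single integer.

Answer: 0

Derivation:
unit clause [3] forces x3=T; simplify:
  drop -3 from [6, -5, -3] -> [6, -5]
  drop -3 from [5, -3, -1] -> [5, -1]
  drop -3 from [5, -4, -3] -> [5, -4]
  satisfied 2 clause(s); 6 remain; assigned so far: [3]
unit clause [-1] forces x1=F; simplify:
  drop 1 from [4, 1] -> [4]
  satisfied 3 clause(s); 3 remain; assigned so far: [1, 3]
unit clause [4] forces x4=T; simplify:
  drop -4 from [5, -4] -> [5]
  satisfied 1 clause(s); 2 remain; assigned so far: [1, 3, 4]
unit clause [5] forces x5=T; simplify:
  drop -5 from [6, -5] -> [6]
  satisfied 1 clause(s); 1 remain; assigned so far: [1, 3, 4, 5]
unit clause [6] forces x6=T; simplify:
  satisfied 1 clause(s); 0 remain; assigned so far: [1, 3, 4, 5, 6]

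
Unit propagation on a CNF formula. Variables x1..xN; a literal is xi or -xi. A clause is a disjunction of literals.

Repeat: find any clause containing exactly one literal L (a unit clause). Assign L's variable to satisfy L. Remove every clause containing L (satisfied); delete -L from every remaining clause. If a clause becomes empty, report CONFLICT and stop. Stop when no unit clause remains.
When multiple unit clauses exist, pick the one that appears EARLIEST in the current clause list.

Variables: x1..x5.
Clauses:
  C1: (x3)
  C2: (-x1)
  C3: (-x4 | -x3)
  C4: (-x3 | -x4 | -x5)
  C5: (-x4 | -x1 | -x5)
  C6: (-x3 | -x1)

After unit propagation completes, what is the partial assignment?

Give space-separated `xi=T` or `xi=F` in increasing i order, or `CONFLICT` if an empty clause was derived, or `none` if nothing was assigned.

Answer: x1=F x3=T x4=F

Derivation:
unit clause [3] forces x3=T; simplify:
  drop -3 from [-4, -3] -> [-4]
  drop -3 from [-3, -4, -5] -> [-4, -5]
  drop -3 from [-3, -1] -> [-1]
  satisfied 1 clause(s); 5 remain; assigned so far: [3]
unit clause [-1] forces x1=F; simplify:
  satisfied 3 clause(s); 2 remain; assigned so far: [1, 3]
unit clause [-4] forces x4=F; simplify:
  satisfied 2 clause(s); 0 remain; assigned so far: [1, 3, 4]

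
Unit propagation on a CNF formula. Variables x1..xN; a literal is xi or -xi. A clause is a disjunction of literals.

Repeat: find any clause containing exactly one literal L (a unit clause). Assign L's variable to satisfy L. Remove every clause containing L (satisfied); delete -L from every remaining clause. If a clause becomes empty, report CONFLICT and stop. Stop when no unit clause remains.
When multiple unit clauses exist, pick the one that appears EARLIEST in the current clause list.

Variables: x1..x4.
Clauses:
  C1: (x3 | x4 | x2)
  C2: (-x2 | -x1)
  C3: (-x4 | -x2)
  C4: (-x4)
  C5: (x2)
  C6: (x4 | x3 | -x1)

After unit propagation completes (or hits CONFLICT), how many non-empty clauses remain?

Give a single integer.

Answer: 0

Derivation:
unit clause [-4] forces x4=F; simplify:
  drop 4 from [3, 4, 2] -> [3, 2]
  drop 4 from [4, 3, -1] -> [3, -1]
  satisfied 2 clause(s); 4 remain; assigned so far: [4]
unit clause [2] forces x2=T; simplify:
  drop -2 from [-2, -1] -> [-1]
  satisfied 2 clause(s); 2 remain; assigned so far: [2, 4]
unit clause [-1] forces x1=F; simplify:
  satisfied 2 clause(s); 0 remain; assigned so far: [1, 2, 4]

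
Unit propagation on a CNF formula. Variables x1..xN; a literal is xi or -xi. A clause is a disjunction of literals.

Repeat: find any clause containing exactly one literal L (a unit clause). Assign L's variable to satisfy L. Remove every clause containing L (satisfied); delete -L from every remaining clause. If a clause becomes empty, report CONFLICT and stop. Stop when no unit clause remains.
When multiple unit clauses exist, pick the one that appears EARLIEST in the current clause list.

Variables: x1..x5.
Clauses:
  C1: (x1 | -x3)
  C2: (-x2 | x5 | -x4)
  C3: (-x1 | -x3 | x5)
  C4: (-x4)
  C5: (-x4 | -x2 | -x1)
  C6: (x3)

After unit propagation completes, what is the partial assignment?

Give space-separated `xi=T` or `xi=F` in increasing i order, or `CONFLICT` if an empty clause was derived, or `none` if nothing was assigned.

unit clause [-4] forces x4=F; simplify:
  satisfied 3 clause(s); 3 remain; assigned so far: [4]
unit clause [3] forces x3=T; simplify:
  drop -3 from [1, -3] -> [1]
  drop -3 from [-1, -3, 5] -> [-1, 5]
  satisfied 1 clause(s); 2 remain; assigned so far: [3, 4]
unit clause [1] forces x1=T; simplify:
  drop -1 from [-1, 5] -> [5]
  satisfied 1 clause(s); 1 remain; assigned so far: [1, 3, 4]
unit clause [5] forces x5=T; simplify:
  satisfied 1 clause(s); 0 remain; assigned so far: [1, 3, 4, 5]

Answer: x1=T x3=T x4=F x5=T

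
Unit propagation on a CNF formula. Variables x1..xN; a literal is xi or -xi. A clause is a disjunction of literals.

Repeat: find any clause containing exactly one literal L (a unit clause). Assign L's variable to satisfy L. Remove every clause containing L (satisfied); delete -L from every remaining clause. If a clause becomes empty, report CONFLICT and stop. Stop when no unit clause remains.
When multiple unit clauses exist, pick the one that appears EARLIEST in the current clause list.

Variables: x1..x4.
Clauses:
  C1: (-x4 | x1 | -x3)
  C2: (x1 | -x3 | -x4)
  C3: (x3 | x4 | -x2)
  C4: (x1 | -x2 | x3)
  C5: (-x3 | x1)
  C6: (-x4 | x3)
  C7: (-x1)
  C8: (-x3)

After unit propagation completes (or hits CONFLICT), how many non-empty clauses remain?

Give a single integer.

unit clause [-1] forces x1=F; simplify:
  drop 1 from [-4, 1, -3] -> [-4, -3]
  drop 1 from [1, -3, -4] -> [-3, -4]
  drop 1 from [1, -2, 3] -> [-2, 3]
  drop 1 from [-3, 1] -> [-3]
  satisfied 1 clause(s); 7 remain; assigned so far: [1]
unit clause [-3] forces x3=F; simplify:
  drop 3 from [3, 4, -2] -> [4, -2]
  drop 3 from [-2, 3] -> [-2]
  drop 3 from [-4, 3] -> [-4]
  satisfied 4 clause(s); 3 remain; assigned so far: [1, 3]
unit clause [-2] forces x2=F; simplify:
  satisfied 2 clause(s); 1 remain; assigned so far: [1, 2, 3]
unit clause [-4] forces x4=F; simplify:
  satisfied 1 clause(s); 0 remain; assigned so far: [1, 2, 3, 4]

Answer: 0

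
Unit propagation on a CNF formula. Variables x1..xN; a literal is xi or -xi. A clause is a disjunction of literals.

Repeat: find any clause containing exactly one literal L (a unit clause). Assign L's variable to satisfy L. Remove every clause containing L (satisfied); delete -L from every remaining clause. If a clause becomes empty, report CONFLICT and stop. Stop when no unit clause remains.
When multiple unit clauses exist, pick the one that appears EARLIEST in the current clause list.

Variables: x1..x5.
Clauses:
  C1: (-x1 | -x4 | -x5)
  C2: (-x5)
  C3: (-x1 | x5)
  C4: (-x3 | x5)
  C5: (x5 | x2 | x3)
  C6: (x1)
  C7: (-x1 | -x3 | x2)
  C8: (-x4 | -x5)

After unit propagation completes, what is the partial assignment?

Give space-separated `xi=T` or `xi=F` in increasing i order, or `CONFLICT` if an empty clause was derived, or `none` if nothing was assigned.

Answer: CONFLICT

Derivation:
unit clause [-5] forces x5=F; simplify:
  drop 5 from [-1, 5] -> [-1]
  drop 5 from [-3, 5] -> [-3]
  drop 5 from [5, 2, 3] -> [2, 3]
  satisfied 3 clause(s); 5 remain; assigned so far: [5]
unit clause [-1] forces x1=F; simplify:
  drop 1 from [1] -> [] (empty!)
  satisfied 2 clause(s); 3 remain; assigned so far: [1, 5]
CONFLICT (empty clause)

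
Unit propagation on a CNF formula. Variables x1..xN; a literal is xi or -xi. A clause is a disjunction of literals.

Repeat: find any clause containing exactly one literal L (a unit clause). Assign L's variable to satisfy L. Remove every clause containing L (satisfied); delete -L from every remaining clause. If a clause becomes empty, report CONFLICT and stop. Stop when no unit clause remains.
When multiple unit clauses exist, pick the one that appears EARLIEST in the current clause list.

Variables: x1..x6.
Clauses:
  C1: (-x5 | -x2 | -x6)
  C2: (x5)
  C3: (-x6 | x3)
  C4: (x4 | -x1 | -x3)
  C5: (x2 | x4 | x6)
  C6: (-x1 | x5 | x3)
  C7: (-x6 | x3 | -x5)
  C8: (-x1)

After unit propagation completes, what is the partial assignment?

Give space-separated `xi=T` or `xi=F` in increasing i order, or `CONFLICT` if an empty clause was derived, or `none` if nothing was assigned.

unit clause [5] forces x5=T; simplify:
  drop -5 from [-5, -2, -6] -> [-2, -6]
  drop -5 from [-6, 3, -5] -> [-6, 3]
  satisfied 2 clause(s); 6 remain; assigned so far: [5]
unit clause [-1] forces x1=F; simplify:
  satisfied 2 clause(s); 4 remain; assigned so far: [1, 5]

Answer: x1=F x5=T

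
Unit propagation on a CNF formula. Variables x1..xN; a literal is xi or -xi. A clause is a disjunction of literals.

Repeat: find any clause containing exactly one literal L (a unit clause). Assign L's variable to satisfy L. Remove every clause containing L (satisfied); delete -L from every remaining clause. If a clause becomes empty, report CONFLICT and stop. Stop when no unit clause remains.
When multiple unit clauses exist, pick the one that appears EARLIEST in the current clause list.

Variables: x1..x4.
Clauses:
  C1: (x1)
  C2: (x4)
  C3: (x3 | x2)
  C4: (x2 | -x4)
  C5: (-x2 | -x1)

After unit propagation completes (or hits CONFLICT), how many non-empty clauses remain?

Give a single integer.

Answer: 0

Derivation:
unit clause [1] forces x1=T; simplify:
  drop -1 from [-2, -1] -> [-2]
  satisfied 1 clause(s); 4 remain; assigned so far: [1]
unit clause [4] forces x4=T; simplify:
  drop -4 from [2, -4] -> [2]
  satisfied 1 clause(s); 3 remain; assigned so far: [1, 4]
unit clause [2] forces x2=T; simplify:
  drop -2 from [-2] -> [] (empty!)
  satisfied 2 clause(s); 1 remain; assigned so far: [1, 2, 4]
CONFLICT (empty clause)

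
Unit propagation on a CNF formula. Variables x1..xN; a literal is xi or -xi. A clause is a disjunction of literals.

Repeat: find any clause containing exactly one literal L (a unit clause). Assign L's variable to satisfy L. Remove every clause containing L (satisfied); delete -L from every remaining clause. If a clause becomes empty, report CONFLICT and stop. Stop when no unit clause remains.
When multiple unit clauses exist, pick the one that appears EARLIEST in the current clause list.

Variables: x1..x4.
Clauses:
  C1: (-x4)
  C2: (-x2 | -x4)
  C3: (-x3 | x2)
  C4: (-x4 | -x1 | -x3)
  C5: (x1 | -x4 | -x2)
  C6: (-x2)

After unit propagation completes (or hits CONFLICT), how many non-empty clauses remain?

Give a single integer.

Answer: 0

Derivation:
unit clause [-4] forces x4=F; simplify:
  satisfied 4 clause(s); 2 remain; assigned so far: [4]
unit clause [-2] forces x2=F; simplify:
  drop 2 from [-3, 2] -> [-3]
  satisfied 1 clause(s); 1 remain; assigned so far: [2, 4]
unit clause [-3] forces x3=F; simplify:
  satisfied 1 clause(s); 0 remain; assigned so far: [2, 3, 4]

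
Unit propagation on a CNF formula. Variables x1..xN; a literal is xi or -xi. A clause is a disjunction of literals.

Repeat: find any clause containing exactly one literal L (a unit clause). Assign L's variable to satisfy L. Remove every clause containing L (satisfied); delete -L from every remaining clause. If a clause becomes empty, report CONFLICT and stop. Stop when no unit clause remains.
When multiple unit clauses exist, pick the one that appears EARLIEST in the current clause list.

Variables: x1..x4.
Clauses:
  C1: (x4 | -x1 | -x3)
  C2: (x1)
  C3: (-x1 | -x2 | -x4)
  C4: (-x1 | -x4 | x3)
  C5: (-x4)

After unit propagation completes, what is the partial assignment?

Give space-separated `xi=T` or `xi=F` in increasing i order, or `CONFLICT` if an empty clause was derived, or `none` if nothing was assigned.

Answer: x1=T x3=F x4=F

Derivation:
unit clause [1] forces x1=T; simplify:
  drop -1 from [4, -1, -3] -> [4, -3]
  drop -1 from [-1, -2, -4] -> [-2, -4]
  drop -1 from [-1, -4, 3] -> [-4, 3]
  satisfied 1 clause(s); 4 remain; assigned so far: [1]
unit clause [-4] forces x4=F; simplify:
  drop 4 from [4, -3] -> [-3]
  satisfied 3 clause(s); 1 remain; assigned so far: [1, 4]
unit clause [-3] forces x3=F; simplify:
  satisfied 1 clause(s); 0 remain; assigned so far: [1, 3, 4]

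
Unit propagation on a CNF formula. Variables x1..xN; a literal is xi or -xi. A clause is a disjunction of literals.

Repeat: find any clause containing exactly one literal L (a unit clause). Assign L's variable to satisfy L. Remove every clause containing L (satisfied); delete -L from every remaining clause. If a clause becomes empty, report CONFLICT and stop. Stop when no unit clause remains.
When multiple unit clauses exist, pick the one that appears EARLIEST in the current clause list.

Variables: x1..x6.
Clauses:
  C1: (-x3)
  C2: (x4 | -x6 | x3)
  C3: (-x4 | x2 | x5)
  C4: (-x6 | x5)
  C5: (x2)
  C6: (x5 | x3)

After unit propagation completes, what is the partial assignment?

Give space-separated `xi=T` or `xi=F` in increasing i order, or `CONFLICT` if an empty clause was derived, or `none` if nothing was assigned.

unit clause [-3] forces x3=F; simplify:
  drop 3 from [4, -6, 3] -> [4, -6]
  drop 3 from [5, 3] -> [5]
  satisfied 1 clause(s); 5 remain; assigned so far: [3]
unit clause [2] forces x2=T; simplify:
  satisfied 2 clause(s); 3 remain; assigned so far: [2, 3]
unit clause [5] forces x5=T; simplify:
  satisfied 2 clause(s); 1 remain; assigned so far: [2, 3, 5]

Answer: x2=T x3=F x5=T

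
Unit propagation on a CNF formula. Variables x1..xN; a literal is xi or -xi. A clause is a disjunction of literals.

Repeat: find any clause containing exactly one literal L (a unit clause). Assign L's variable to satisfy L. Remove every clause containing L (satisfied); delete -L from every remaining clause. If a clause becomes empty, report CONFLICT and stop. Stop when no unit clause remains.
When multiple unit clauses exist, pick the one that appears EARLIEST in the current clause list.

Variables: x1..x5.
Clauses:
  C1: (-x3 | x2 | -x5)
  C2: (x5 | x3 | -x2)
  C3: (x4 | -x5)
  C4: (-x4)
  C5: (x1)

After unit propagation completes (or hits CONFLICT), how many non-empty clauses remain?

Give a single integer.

Answer: 1

Derivation:
unit clause [-4] forces x4=F; simplify:
  drop 4 from [4, -5] -> [-5]
  satisfied 1 clause(s); 4 remain; assigned so far: [4]
unit clause [-5] forces x5=F; simplify:
  drop 5 from [5, 3, -2] -> [3, -2]
  satisfied 2 clause(s); 2 remain; assigned so far: [4, 5]
unit clause [1] forces x1=T; simplify:
  satisfied 1 clause(s); 1 remain; assigned so far: [1, 4, 5]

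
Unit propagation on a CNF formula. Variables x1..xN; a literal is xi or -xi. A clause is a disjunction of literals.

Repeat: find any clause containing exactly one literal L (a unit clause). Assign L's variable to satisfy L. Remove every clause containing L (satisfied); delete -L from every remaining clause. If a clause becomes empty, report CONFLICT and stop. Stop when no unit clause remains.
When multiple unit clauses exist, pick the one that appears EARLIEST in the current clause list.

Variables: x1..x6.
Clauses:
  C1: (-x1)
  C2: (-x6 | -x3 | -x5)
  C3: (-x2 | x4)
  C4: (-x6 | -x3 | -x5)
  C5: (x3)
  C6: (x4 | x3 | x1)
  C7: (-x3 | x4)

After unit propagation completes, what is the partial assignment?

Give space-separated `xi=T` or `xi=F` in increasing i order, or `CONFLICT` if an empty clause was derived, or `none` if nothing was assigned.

unit clause [-1] forces x1=F; simplify:
  drop 1 from [4, 3, 1] -> [4, 3]
  satisfied 1 clause(s); 6 remain; assigned so far: [1]
unit clause [3] forces x3=T; simplify:
  drop -3 from [-6, -3, -5] -> [-6, -5]
  drop -3 from [-6, -3, -5] -> [-6, -5]
  drop -3 from [-3, 4] -> [4]
  satisfied 2 clause(s); 4 remain; assigned so far: [1, 3]
unit clause [4] forces x4=T; simplify:
  satisfied 2 clause(s); 2 remain; assigned so far: [1, 3, 4]

Answer: x1=F x3=T x4=T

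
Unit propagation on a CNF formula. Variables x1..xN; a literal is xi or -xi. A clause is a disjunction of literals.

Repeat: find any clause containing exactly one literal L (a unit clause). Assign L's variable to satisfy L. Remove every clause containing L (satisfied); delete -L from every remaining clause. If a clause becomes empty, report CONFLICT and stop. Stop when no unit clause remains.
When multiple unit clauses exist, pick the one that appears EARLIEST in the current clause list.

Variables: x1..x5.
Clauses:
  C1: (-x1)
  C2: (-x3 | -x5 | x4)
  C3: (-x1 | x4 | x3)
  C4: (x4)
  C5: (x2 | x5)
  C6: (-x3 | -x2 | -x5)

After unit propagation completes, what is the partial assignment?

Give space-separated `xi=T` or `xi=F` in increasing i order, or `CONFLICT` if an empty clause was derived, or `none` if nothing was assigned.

Answer: x1=F x4=T

Derivation:
unit clause [-1] forces x1=F; simplify:
  satisfied 2 clause(s); 4 remain; assigned so far: [1]
unit clause [4] forces x4=T; simplify:
  satisfied 2 clause(s); 2 remain; assigned so far: [1, 4]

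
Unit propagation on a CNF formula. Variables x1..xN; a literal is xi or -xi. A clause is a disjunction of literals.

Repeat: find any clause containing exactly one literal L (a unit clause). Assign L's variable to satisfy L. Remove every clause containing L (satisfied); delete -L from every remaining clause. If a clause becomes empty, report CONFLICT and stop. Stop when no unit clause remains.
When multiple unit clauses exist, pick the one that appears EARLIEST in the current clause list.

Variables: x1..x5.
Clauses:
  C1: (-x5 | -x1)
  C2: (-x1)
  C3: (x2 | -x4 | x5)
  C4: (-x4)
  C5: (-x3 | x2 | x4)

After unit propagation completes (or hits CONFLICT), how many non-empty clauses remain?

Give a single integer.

unit clause [-1] forces x1=F; simplify:
  satisfied 2 clause(s); 3 remain; assigned so far: [1]
unit clause [-4] forces x4=F; simplify:
  drop 4 from [-3, 2, 4] -> [-3, 2]
  satisfied 2 clause(s); 1 remain; assigned so far: [1, 4]

Answer: 1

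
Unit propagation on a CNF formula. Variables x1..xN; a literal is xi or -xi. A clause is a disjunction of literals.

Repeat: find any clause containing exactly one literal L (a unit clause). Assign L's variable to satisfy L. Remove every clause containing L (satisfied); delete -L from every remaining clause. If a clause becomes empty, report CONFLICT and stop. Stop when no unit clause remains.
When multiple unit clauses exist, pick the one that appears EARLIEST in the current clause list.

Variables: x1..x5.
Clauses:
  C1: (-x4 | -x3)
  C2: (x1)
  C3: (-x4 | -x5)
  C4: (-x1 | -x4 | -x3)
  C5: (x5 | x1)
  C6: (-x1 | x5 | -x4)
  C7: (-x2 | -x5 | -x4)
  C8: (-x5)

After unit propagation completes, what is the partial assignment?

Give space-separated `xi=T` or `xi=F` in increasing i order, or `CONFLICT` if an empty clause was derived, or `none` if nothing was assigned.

unit clause [1] forces x1=T; simplify:
  drop -1 from [-1, -4, -3] -> [-4, -3]
  drop -1 from [-1, 5, -4] -> [5, -4]
  satisfied 2 clause(s); 6 remain; assigned so far: [1]
unit clause [-5] forces x5=F; simplify:
  drop 5 from [5, -4] -> [-4]
  satisfied 3 clause(s); 3 remain; assigned so far: [1, 5]
unit clause [-4] forces x4=F; simplify:
  satisfied 3 clause(s); 0 remain; assigned so far: [1, 4, 5]

Answer: x1=T x4=F x5=F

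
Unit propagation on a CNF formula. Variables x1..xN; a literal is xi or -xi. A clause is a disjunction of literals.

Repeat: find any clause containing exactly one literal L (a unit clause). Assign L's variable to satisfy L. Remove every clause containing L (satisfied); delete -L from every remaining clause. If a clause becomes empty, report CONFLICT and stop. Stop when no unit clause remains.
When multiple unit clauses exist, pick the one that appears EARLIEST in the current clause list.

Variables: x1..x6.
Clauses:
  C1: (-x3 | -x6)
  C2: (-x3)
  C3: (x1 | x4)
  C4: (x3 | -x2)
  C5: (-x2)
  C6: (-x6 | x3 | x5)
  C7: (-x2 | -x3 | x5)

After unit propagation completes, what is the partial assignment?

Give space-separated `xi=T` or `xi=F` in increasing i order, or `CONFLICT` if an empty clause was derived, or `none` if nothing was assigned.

Answer: x2=F x3=F

Derivation:
unit clause [-3] forces x3=F; simplify:
  drop 3 from [3, -2] -> [-2]
  drop 3 from [-6, 3, 5] -> [-6, 5]
  satisfied 3 clause(s); 4 remain; assigned so far: [3]
unit clause [-2] forces x2=F; simplify:
  satisfied 2 clause(s); 2 remain; assigned so far: [2, 3]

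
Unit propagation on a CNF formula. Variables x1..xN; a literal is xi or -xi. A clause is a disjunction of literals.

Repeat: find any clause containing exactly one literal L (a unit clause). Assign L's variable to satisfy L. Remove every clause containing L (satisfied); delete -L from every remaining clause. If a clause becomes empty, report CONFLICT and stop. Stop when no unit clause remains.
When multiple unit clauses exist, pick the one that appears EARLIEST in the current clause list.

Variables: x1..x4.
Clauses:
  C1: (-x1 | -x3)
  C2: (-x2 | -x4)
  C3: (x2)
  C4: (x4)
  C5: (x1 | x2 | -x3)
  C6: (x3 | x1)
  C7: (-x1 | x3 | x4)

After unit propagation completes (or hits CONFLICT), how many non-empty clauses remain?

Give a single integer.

unit clause [2] forces x2=T; simplify:
  drop -2 from [-2, -4] -> [-4]
  satisfied 2 clause(s); 5 remain; assigned so far: [2]
unit clause [-4] forces x4=F; simplify:
  drop 4 from [4] -> [] (empty!)
  drop 4 from [-1, 3, 4] -> [-1, 3]
  satisfied 1 clause(s); 4 remain; assigned so far: [2, 4]
CONFLICT (empty clause)

Answer: 3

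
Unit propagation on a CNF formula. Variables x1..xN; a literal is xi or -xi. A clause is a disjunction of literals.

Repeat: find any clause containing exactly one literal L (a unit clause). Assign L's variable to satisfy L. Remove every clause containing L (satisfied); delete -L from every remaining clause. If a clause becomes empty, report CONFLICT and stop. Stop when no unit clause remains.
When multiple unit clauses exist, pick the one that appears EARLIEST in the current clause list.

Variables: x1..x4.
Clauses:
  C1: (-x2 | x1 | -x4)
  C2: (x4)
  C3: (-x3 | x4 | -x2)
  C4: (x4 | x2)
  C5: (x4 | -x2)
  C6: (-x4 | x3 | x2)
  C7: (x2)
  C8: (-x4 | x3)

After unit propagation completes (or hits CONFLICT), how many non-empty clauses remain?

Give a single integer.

Answer: 0

Derivation:
unit clause [4] forces x4=T; simplify:
  drop -4 from [-2, 1, -4] -> [-2, 1]
  drop -4 from [-4, 3, 2] -> [3, 2]
  drop -4 from [-4, 3] -> [3]
  satisfied 4 clause(s); 4 remain; assigned so far: [4]
unit clause [2] forces x2=T; simplify:
  drop -2 from [-2, 1] -> [1]
  satisfied 2 clause(s); 2 remain; assigned so far: [2, 4]
unit clause [1] forces x1=T; simplify:
  satisfied 1 clause(s); 1 remain; assigned so far: [1, 2, 4]
unit clause [3] forces x3=T; simplify:
  satisfied 1 clause(s); 0 remain; assigned so far: [1, 2, 3, 4]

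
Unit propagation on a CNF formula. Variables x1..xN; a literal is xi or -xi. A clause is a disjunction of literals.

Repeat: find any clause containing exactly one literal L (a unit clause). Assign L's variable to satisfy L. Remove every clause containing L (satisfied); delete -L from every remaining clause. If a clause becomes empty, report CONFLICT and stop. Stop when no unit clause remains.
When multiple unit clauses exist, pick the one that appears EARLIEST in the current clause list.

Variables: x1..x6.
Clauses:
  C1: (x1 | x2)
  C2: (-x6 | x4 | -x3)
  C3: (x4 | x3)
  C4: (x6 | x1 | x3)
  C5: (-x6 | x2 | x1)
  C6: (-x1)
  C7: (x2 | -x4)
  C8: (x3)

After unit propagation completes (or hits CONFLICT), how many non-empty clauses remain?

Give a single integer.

unit clause [-1] forces x1=F; simplify:
  drop 1 from [1, 2] -> [2]
  drop 1 from [6, 1, 3] -> [6, 3]
  drop 1 from [-6, 2, 1] -> [-6, 2]
  satisfied 1 clause(s); 7 remain; assigned so far: [1]
unit clause [2] forces x2=T; simplify:
  satisfied 3 clause(s); 4 remain; assigned so far: [1, 2]
unit clause [3] forces x3=T; simplify:
  drop -3 from [-6, 4, -3] -> [-6, 4]
  satisfied 3 clause(s); 1 remain; assigned so far: [1, 2, 3]

Answer: 1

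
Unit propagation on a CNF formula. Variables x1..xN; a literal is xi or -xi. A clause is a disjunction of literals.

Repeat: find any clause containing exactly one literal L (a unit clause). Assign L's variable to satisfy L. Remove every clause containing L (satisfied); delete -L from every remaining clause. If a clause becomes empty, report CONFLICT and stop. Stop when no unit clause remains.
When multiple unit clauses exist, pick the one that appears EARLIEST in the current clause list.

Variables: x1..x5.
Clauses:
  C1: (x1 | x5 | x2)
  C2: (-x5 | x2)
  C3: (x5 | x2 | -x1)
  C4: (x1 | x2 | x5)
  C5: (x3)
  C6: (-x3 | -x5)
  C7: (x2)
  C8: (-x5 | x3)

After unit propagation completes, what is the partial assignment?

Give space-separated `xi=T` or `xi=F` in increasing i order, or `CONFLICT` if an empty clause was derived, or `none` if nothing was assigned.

Answer: x2=T x3=T x5=F

Derivation:
unit clause [3] forces x3=T; simplify:
  drop -3 from [-3, -5] -> [-5]
  satisfied 2 clause(s); 6 remain; assigned so far: [3]
unit clause [-5] forces x5=F; simplify:
  drop 5 from [1, 5, 2] -> [1, 2]
  drop 5 from [5, 2, -1] -> [2, -1]
  drop 5 from [1, 2, 5] -> [1, 2]
  satisfied 2 clause(s); 4 remain; assigned so far: [3, 5]
unit clause [2] forces x2=T; simplify:
  satisfied 4 clause(s); 0 remain; assigned so far: [2, 3, 5]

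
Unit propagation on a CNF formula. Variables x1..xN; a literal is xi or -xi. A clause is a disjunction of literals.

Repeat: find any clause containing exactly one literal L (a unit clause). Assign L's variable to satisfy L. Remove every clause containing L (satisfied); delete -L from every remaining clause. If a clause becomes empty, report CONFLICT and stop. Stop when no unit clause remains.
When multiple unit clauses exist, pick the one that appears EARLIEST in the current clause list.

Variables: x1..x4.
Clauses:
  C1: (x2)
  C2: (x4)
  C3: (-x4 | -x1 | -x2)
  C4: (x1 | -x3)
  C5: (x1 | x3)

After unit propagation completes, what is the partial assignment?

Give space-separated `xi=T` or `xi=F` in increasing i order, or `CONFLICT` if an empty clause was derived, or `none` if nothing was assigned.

Answer: CONFLICT

Derivation:
unit clause [2] forces x2=T; simplify:
  drop -2 from [-4, -1, -2] -> [-4, -1]
  satisfied 1 clause(s); 4 remain; assigned so far: [2]
unit clause [4] forces x4=T; simplify:
  drop -4 from [-4, -1] -> [-1]
  satisfied 1 clause(s); 3 remain; assigned so far: [2, 4]
unit clause [-1] forces x1=F; simplify:
  drop 1 from [1, -3] -> [-3]
  drop 1 from [1, 3] -> [3]
  satisfied 1 clause(s); 2 remain; assigned so far: [1, 2, 4]
unit clause [-3] forces x3=F; simplify:
  drop 3 from [3] -> [] (empty!)
  satisfied 1 clause(s); 1 remain; assigned so far: [1, 2, 3, 4]
CONFLICT (empty clause)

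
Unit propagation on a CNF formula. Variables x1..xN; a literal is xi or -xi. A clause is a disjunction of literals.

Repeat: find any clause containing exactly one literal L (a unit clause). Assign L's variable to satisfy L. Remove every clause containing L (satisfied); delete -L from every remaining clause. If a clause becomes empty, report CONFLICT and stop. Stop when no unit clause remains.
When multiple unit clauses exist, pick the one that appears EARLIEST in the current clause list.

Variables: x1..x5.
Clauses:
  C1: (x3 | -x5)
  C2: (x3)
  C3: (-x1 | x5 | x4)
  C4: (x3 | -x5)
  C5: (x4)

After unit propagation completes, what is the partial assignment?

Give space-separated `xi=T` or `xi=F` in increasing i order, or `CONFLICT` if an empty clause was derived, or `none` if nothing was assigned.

unit clause [3] forces x3=T; simplify:
  satisfied 3 clause(s); 2 remain; assigned so far: [3]
unit clause [4] forces x4=T; simplify:
  satisfied 2 clause(s); 0 remain; assigned so far: [3, 4]

Answer: x3=T x4=T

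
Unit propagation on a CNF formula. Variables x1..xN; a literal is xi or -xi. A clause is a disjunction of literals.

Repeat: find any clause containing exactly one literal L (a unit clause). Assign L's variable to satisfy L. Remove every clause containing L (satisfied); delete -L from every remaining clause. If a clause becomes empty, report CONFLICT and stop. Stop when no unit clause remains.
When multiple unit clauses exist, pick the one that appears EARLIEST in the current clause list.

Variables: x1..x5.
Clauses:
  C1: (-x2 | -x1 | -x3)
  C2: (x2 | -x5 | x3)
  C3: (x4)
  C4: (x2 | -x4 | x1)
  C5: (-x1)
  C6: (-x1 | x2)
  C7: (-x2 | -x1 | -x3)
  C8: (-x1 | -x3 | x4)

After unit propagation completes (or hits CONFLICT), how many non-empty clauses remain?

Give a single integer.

unit clause [4] forces x4=T; simplify:
  drop -4 from [2, -4, 1] -> [2, 1]
  satisfied 2 clause(s); 6 remain; assigned so far: [4]
unit clause [-1] forces x1=F; simplify:
  drop 1 from [2, 1] -> [2]
  satisfied 4 clause(s); 2 remain; assigned so far: [1, 4]
unit clause [2] forces x2=T; simplify:
  satisfied 2 clause(s); 0 remain; assigned so far: [1, 2, 4]

Answer: 0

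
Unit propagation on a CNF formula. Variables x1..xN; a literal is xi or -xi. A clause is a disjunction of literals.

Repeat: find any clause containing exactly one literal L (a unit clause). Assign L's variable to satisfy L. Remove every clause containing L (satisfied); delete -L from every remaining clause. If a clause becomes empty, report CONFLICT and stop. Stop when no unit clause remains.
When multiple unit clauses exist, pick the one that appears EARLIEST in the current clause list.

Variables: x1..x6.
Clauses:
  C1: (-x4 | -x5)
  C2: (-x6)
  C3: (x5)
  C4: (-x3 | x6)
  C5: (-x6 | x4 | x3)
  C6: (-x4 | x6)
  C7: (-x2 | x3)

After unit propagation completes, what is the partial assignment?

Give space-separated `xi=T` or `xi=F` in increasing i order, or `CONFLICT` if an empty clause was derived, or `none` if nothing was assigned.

Answer: x2=F x3=F x4=F x5=T x6=F

Derivation:
unit clause [-6] forces x6=F; simplify:
  drop 6 from [-3, 6] -> [-3]
  drop 6 from [-4, 6] -> [-4]
  satisfied 2 clause(s); 5 remain; assigned so far: [6]
unit clause [5] forces x5=T; simplify:
  drop -5 from [-4, -5] -> [-4]
  satisfied 1 clause(s); 4 remain; assigned so far: [5, 6]
unit clause [-4] forces x4=F; simplify:
  satisfied 2 clause(s); 2 remain; assigned so far: [4, 5, 6]
unit clause [-3] forces x3=F; simplify:
  drop 3 from [-2, 3] -> [-2]
  satisfied 1 clause(s); 1 remain; assigned so far: [3, 4, 5, 6]
unit clause [-2] forces x2=F; simplify:
  satisfied 1 clause(s); 0 remain; assigned so far: [2, 3, 4, 5, 6]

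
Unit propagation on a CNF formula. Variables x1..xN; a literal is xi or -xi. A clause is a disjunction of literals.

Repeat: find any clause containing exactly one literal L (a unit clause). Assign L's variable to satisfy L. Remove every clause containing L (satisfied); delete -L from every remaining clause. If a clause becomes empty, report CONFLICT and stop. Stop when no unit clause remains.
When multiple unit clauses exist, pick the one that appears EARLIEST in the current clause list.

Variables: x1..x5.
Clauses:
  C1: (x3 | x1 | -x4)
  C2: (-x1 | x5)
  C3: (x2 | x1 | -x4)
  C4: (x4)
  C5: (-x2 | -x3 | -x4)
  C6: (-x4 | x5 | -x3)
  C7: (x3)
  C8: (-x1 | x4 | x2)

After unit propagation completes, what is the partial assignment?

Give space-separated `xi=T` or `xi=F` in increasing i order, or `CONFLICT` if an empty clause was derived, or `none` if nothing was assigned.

unit clause [4] forces x4=T; simplify:
  drop -4 from [3, 1, -4] -> [3, 1]
  drop -4 from [2, 1, -4] -> [2, 1]
  drop -4 from [-2, -3, -4] -> [-2, -3]
  drop -4 from [-4, 5, -3] -> [5, -3]
  satisfied 2 clause(s); 6 remain; assigned so far: [4]
unit clause [3] forces x3=T; simplify:
  drop -3 from [-2, -3] -> [-2]
  drop -3 from [5, -3] -> [5]
  satisfied 2 clause(s); 4 remain; assigned so far: [3, 4]
unit clause [-2] forces x2=F; simplify:
  drop 2 from [2, 1] -> [1]
  satisfied 1 clause(s); 3 remain; assigned so far: [2, 3, 4]
unit clause [1] forces x1=T; simplify:
  drop -1 from [-1, 5] -> [5]
  satisfied 1 clause(s); 2 remain; assigned so far: [1, 2, 3, 4]
unit clause [5] forces x5=T; simplify:
  satisfied 2 clause(s); 0 remain; assigned so far: [1, 2, 3, 4, 5]

Answer: x1=T x2=F x3=T x4=T x5=T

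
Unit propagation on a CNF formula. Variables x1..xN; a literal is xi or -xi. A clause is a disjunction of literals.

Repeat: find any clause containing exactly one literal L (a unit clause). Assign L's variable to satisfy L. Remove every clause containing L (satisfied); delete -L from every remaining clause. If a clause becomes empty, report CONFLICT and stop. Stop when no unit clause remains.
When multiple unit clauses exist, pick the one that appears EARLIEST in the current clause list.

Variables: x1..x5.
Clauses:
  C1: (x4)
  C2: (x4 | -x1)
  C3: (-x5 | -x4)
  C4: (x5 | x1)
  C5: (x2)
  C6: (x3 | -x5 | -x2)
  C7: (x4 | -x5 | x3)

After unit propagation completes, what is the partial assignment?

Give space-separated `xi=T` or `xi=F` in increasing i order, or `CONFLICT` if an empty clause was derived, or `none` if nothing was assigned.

Answer: x1=T x2=T x4=T x5=F

Derivation:
unit clause [4] forces x4=T; simplify:
  drop -4 from [-5, -4] -> [-5]
  satisfied 3 clause(s); 4 remain; assigned so far: [4]
unit clause [-5] forces x5=F; simplify:
  drop 5 from [5, 1] -> [1]
  satisfied 2 clause(s); 2 remain; assigned so far: [4, 5]
unit clause [1] forces x1=T; simplify:
  satisfied 1 clause(s); 1 remain; assigned so far: [1, 4, 5]
unit clause [2] forces x2=T; simplify:
  satisfied 1 clause(s); 0 remain; assigned so far: [1, 2, 4, 5]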